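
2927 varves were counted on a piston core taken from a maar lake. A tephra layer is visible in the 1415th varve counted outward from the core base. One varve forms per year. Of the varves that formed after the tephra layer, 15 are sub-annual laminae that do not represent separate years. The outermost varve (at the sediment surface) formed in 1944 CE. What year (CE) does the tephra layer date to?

447 CE

The tephra layer sits at varve 1415 from the core base, so 2927 − 1415 = 1512 varves formed after it.
Excluding 15 false varves: 1512 − 15 = 1497.
1944 − 1497 = 447 CE.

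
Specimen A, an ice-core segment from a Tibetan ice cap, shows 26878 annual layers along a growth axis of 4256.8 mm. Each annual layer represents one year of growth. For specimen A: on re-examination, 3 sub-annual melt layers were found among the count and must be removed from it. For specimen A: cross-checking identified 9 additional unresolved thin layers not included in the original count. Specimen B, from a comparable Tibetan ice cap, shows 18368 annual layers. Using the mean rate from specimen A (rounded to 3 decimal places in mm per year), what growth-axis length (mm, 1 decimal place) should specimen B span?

2902.1 mm

Specimen A: true annual layer count = 26878 − 3 + 9 = 26884.
A: Mean rate = 4256.8 mm / 26884 years ≈ 0.158 mm/yr.
For B, 0.158 mm/year × 18368 years = 2902.1 mm.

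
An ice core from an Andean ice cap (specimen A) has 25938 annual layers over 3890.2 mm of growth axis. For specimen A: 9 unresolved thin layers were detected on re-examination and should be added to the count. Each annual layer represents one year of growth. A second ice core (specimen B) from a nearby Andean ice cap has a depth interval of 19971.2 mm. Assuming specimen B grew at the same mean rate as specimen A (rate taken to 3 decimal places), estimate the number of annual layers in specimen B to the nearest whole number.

133141 annual layers

Specimen A: after corrections the count is 25938 + 9 = 25947 annual layers.
A: Extension rate ≈ 3890.2 / 25947 = 0.150 mm per year.
Specimen B: 19971.2 mm / 0.150 mm per year = 133141.33 years ≈ 133141 annual layers.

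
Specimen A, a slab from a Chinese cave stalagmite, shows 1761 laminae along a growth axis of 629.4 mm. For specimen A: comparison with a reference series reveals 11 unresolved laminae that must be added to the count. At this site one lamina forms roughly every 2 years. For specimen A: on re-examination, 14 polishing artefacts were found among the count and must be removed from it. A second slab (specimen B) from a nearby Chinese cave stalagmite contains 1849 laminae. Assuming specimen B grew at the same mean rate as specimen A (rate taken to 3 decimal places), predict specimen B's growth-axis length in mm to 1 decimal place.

661.9 mm

Specimen A: after corrections the count is 1761 − 14 + 11 = 1758 laminae.
Specimen A: 1758 laminae at 2 years each span 1758 × 2 = 3516 years.
A: Extension rate ≈ 629.4 / 3516 = 0.179 mm/year.
Specimen B: 1849 laminae at 2 years each span 1849 × 2 = 3698 years. Length of B = 0.179 × 3698 = 661.9 mm.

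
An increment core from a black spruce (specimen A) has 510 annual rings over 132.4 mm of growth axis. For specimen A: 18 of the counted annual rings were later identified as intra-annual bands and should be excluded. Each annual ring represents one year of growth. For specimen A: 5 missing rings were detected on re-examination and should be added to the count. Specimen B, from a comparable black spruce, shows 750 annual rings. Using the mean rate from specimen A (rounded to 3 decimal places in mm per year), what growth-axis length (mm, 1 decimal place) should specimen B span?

199.5 mm

Specimen A: after corrections the count is 510 − 18 + 5 = 497 annual rings.
A: Extension rate ≈ 132.4 / 497 = 0.266 mm per year.
Length of B = 0.266 × 750 = 199.5 mm.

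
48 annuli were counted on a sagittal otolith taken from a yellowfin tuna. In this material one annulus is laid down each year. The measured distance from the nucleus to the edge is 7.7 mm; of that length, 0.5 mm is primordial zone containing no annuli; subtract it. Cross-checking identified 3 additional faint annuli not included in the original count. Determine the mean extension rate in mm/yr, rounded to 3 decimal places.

After corrections the count is 48 + 3 = 51 annuli.
Net length = 7.7 − 0.5 = 7.2 mm.
Extension rate ≈ 7.2 / 51 = 0.141 mm/yr.

0.141 mm/yr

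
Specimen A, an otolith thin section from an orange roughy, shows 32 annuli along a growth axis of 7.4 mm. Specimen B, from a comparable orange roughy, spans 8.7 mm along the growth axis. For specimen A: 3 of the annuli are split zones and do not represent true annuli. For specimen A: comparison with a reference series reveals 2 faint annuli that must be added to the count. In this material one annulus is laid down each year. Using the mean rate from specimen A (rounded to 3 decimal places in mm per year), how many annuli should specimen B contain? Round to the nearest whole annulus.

36 annuli

Specimen A: adjusted count: 32 − 3 + 2 = 31 annuli.
A: 7.4 mm over 31 years gives 7.4 / 31 ≈ 0.239 mm per year.
For B, 8.7 / 0.239 = 36.40 years ≈ 36 annuli.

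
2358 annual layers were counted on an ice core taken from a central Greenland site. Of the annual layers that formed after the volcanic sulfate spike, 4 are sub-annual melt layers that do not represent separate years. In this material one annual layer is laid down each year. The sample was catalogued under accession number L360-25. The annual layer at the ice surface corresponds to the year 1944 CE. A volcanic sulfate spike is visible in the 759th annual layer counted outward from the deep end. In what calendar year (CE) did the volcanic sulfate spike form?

2358 − 759 = 1599 annual layers lie beyond the volcanic sulfate spike toward the ice surface.
Removing the 4 false annual layers leaves 1599 − 4 = 1595 true annual layers beyond the volcanic sulfate spike.
1944 − 1595 = 349 CE.

349 CE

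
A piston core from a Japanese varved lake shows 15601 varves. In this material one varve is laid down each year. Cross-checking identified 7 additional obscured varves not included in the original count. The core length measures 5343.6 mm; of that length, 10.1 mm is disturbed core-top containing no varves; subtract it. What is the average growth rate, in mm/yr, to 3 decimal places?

After corrections the count is 15601 + 7 = 15608 varves.
The growth record spans 5343.6 − 10.1 = 5333.5 mm.
5333.5 mm over 15608 years gives 5333.5 / 15608 ≈ 0.342 mm/yr.

0.342 mm/yr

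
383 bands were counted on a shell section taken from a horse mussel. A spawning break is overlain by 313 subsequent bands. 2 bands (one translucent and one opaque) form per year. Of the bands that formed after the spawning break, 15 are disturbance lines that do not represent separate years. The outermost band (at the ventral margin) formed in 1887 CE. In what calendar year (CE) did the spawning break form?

There are 313 bands younger than the spawning break.
Removing the 15 false bands leaves 313 − 15 = 298 true bands beyond the spawning break.
Dividing by 2 bands per year: 298 / 2 = 149 years.
The band at the ventral margin is 1887 CE, so the spawning break dates to 1887 − 149 = 1738 CE.

1738 CE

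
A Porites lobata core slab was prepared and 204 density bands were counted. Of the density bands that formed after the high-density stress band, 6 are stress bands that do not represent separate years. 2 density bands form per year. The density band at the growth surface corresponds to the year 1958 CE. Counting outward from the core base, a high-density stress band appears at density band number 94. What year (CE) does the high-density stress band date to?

The high-density stress band sits at density band 94 from the core base, so 204 − 94 = 110 density bands formed after it.
110 − 6 false = 104 true density bands after the high-density stress band.
104 density bands at 2 per year is 104 / 2 = 52 years.
Counting back 52 years from 1958 CE places the high-density stress band in 1958 − 52 = 1906 CE.

1906 CE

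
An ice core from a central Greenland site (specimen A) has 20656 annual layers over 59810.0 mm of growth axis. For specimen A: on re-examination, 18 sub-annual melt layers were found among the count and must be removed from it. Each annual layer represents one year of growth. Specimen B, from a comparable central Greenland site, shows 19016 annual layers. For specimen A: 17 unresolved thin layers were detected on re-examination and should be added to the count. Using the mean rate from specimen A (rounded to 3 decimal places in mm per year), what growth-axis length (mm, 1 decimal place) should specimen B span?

55070.3 mm

Specimen A: true annual layer count = 20656 − 18 + 17 = 20655.
A: Extension rate ≈ 59810.0 / 20655 = 2.896 mm/yr.
Length of B = 2.896 × 19016 = 55070.3 mm.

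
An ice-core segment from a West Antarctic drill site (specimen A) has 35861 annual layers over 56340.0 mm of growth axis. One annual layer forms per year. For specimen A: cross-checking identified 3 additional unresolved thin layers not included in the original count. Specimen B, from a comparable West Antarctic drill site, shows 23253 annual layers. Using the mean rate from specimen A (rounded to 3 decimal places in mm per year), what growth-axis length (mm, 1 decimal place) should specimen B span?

36530.5 mm

Specimen A: adjusted count: 35861 + 3 = 35864 annual layers.
A: Extension rate ≈ 56340.0 / 35864 = 1.571 mm per year.
For B, 1.571 mm/year × 23253 years = 36530.5 mm.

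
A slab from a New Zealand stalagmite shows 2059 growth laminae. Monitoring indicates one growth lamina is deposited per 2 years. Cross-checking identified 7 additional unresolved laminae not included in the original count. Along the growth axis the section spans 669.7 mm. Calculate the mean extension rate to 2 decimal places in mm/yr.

0.16 mm/yr

True growth lamina count = 2059 + 7 = 2066.
At 2 years per growth lamina, 2066 × 2 = 4132 years.
669.7 mm over 4132 years gives 669.7 / 4132 ≈ 0.16 mm/yr.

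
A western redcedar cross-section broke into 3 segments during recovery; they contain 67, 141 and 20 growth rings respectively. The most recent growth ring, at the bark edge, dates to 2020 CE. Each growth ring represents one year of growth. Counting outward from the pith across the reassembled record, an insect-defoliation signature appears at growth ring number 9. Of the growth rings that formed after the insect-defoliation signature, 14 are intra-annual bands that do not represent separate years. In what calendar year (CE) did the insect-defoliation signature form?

1815 CE

Total growth rings = 67 + 141 + 20 = 228.
The insect-defoliation signature sits at growth ring 9 from the pith, so 228 − 9 = 219 growth rings formed after it.
Removing the 14 false growth rings leaves 219 − 14 = 205 true growth rings beyond the insect-defoliation signature.
Counting back 205 years from 2020 CE places the insect-defoliation signature in 2020 − 205 = 1815 CE.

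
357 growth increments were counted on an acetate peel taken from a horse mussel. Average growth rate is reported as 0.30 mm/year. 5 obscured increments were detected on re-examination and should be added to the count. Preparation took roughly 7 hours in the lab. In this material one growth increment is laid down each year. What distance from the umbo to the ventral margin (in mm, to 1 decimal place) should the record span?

108.6 mm

Adjusted count: 357 + 5 = 362 growth increments.
Predicted length = 0.30 mm/year × 362 years = 108.6 mm.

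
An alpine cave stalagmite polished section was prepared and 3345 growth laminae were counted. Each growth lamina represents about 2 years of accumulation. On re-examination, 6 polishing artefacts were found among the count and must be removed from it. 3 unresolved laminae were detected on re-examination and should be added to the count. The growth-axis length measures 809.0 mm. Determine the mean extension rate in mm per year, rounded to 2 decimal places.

0.12 mm per year

Correcting the raw count gives 3345 − 6 + 3 = 3342 true growth laminae.
Multiplying by 2 years per growth lamina: 3342 × 2 = 6684 years.
Mean rate = 809.0 mm / 6684 years ≈ 0.12 mm per year.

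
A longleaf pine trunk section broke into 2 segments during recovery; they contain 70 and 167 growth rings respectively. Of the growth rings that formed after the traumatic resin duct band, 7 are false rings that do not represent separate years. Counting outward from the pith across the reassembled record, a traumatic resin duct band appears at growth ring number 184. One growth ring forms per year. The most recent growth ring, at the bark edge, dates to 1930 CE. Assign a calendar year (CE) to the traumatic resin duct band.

1884 CE

Total growth rings = 70 + 167 = 237.
237 − 184 = 53 growth rings lie beyond the traumatic resin duct band toward the bark edge.
Removing the 7 false growth rings leaves 53 − 7 = 46 true growth rings beyond the traumatic resin duct band.
Counting back 46 years from 1930 CE places the traumatic resin duct band in 1930 − 46 = 1884 CE.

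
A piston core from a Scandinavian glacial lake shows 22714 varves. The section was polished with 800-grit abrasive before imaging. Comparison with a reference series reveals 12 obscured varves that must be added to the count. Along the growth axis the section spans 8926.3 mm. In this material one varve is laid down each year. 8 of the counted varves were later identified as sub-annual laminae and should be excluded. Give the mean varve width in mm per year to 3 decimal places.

After corrections the count is 22714 − 8 + 12 = 22718 varves.
Extension rate ≈ 8926.3 / 22718 = 0.393 mm per year.

0.393 mm per year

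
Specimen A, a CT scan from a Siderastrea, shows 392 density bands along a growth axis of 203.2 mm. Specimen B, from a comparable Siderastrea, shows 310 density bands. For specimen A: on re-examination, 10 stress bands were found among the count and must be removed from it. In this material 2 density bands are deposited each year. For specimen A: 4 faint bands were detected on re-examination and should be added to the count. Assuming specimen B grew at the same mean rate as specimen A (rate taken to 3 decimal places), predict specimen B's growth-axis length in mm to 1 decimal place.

Specimen A: after corrections the count is 392 − 10 + 4 = 386 density bands.
Specimen A: dividing by 2 density bands per year: 386 / 2 = 193 years.
A: 203.2 mm over 193 years gives 203.2 / 193 ≈ 1.053 mm/year.
Specimen B: dividing by 2 density bands per year: 310 / 2 = 155 years. For B, 1.053 mm/year × 155 years = 163.2 mm.

163.2 mm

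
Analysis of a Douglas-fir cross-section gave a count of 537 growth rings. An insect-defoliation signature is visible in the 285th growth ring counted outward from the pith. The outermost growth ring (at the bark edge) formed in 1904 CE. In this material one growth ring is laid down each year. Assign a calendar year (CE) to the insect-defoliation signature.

Between growth ring 285 and the bark edge there are 537 − 285 = 252 growth rings.
Counting back 252 years from 1904 CE places the insect-defoliation signature in 1904 − 252 = 1652 CE.

1652 CE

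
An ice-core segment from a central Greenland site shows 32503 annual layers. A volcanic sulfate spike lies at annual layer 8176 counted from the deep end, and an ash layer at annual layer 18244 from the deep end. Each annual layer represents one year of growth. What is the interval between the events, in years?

10068 years

The two markers are separated by 18244 − 8176 = 10068 annual layers.
That is 10068 years at one annual layer per year.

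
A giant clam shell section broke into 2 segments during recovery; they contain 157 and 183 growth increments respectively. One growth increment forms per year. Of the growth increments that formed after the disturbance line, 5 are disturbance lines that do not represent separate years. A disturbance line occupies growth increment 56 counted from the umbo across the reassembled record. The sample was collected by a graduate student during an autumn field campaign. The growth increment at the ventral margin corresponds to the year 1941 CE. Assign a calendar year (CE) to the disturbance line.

1662 CE

Total growth increments = 157 + 183 = 340.
340 − 56 = 284 growth increments lie beyond the disturbance line toward the ventral margin.
284 − 5 false = 279 true growth increments after the disturbance line.
1941 − 279 = 1662 CE.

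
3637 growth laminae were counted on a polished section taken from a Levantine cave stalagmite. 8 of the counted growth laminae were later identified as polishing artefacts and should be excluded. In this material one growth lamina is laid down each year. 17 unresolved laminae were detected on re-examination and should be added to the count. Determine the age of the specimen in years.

3646 years

Correcting the raw count gives 3637 − 8 + 17 = 3646 true growth laminae.
One growth lamina per year makes the duration 3646 years.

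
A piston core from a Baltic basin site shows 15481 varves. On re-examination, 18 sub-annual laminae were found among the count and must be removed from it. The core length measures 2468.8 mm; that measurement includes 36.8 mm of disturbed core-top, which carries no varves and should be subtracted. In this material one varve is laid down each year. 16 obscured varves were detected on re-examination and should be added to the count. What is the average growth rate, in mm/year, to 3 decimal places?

0.157 mm/year

Correcting the raw count gives 15481 − 18 + 16 = 15479 true varves.
The growth record spans 2468.8 − 36.8 = 2432.0 mm.
2432.0 mm over 15479 years gives 2432.0 / 15479 ≈ 0.157 mm/year.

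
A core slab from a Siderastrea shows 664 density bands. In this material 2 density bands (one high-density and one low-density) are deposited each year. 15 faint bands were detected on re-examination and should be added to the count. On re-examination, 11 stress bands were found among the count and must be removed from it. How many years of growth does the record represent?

After corrections the count is 664 − 11 + 15 = 668 density bands.
Dividing by 2 density bands per year: 668 / 2 = 334 years.

334 years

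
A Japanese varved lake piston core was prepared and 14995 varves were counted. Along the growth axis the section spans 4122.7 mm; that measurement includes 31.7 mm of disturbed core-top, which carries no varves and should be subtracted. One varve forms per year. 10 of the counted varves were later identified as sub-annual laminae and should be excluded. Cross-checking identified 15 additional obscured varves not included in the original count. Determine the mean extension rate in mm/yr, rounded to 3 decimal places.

0.273 mm/yr

True varve count = 14995 − 10 + 15 = 15000.
Removing the 31.7 mm offcut leaves 4122.7 − 31.7 = 4091.0 mm.
4091.0 mm over 15000 years gives 4091.0 / 15000 ≈ 0.273 mm/yr.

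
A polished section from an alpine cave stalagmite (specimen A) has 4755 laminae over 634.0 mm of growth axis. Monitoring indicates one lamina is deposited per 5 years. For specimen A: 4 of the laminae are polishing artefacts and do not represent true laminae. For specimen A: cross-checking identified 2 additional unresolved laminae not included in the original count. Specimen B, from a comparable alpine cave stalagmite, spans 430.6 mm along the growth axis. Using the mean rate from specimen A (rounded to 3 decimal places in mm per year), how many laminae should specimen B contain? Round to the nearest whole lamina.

Specimen A: adjusted count: 4755 − 4 + 2 = 4753 laminae.
Specimen A: multiplying by 5 years per lamina: 4753 × 5 = 23765 years.
A: Mean rate = 634.0 mm / 23765 years ≈ 0.027 mm per year.
For B, 430.6 / 0.027 = 15948.15 years; at 5 years per lamina that is 15948.15 / 5 ≈ 3190 laminae.

3190 laminae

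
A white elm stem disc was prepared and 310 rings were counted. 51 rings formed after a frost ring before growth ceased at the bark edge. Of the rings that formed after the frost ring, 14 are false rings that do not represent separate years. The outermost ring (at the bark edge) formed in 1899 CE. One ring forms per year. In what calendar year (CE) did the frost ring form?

1862 CE

There are 51 rings younger than the frost ring.
51 − 14 false = 37 true rings after the frost ring.
1899 − 37 = 1862 CE.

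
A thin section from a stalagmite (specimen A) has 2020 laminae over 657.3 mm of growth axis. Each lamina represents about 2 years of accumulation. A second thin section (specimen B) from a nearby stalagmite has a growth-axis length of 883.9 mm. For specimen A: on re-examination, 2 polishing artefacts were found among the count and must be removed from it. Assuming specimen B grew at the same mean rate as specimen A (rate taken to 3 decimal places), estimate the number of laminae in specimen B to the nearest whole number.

Specimen A: adjusted count: 2020 − 2 = 2018 laminae.
Specimen A: multiplying by 2 years per lamina: 2018 × 2 = 4036 years.
A: 657.3 mm over 4036 years gives 657.3 / 4036 ≈ 0.163 mm/year.
Specimen B: 883.9 mm / 0.163 mm per year = 5422.70 years; at 2 years per lamina that is 5422.70 / 2 ≈ 2711 laminae.

2711 laminae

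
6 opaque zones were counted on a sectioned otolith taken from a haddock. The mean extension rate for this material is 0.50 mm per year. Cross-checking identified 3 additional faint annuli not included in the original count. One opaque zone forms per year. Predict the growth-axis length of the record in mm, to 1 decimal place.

True opaque zone count = 6 + 3 = 9.
Predicted length = 0.50 mm/year × 9 years = 4.5 mm.

4.5 mm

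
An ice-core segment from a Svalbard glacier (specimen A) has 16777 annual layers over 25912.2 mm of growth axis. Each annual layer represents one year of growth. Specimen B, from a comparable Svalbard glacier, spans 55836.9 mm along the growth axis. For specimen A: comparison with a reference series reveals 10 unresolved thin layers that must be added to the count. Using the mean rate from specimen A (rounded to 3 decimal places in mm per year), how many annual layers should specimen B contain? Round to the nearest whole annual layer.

Specimen A: correcting the raw count gives 16777 + 10 = 16787 true annual layers.
A: Mean rate = 25912.2 mm / 16787 years ≈ 1.544 mm/yr.
For B, 55836.9 / 1.544 = 36163.80 years ≈ 36164 annual layers.

36164 annual layers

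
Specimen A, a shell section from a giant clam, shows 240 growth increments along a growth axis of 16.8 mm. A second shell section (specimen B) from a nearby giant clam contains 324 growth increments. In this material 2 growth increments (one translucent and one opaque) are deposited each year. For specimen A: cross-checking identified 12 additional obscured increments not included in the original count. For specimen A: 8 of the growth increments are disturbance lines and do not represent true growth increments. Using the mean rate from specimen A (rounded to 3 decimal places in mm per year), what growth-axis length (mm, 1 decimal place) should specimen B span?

Specimen A: true growth increment count = 240 − 8 + 12 = 244.
Specimen A: dividing by 2 growth increments per year: 244 / 2 = 122 years.
A: Mean rate = 16.8 mm / 122 years ≈ 0.138 mm/yr.
Specimen B: dividing by 2 growth increments per year: 324 / 2 = 162 years. Length of B = 0.138 × 162 = 22.4 mm.

22.4 mm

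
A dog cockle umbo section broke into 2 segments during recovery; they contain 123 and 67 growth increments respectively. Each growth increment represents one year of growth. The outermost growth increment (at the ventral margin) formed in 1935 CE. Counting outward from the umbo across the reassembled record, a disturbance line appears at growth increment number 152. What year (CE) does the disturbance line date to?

Total growth increments = 123 + 67 = 190.
The disturbance line sits at growth increment 152 from the umbo, so 190 − 152 = 38 growth increments formed after it.
The growth increment at the ventral margin is 1935 CE, so the disturbance line dates to 1935 − 38 = 1897 CE.

1897 CE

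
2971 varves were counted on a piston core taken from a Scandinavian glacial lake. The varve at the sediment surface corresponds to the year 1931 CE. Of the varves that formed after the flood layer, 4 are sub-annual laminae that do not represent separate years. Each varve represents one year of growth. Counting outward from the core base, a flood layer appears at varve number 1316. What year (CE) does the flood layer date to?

Between varve 1316 and the sediment surface there are 2971 − 1316 = 1655 varves.
Removing the 4 false varves leaves 1655 − 4 = 1651 true varves beyond the flood layer.
1931 − 1651 = 280 CE.

280 CE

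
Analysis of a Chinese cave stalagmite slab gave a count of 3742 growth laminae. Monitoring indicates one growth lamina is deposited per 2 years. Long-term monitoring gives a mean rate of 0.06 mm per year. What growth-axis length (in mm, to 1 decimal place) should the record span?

449.0 mm

At 2 years per growth lamina, 3742 × 2 = 7484 years.
Length ≈ 0.06 × 7484 = 449.0 mm.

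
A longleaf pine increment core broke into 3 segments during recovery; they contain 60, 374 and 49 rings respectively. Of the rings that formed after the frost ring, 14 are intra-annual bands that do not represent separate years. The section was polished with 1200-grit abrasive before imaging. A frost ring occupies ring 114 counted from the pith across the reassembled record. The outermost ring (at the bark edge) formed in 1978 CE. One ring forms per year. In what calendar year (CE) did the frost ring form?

1623 CE

Total rings = 60 + 374 + 49 = 483.
483 − 114 = 369 rings lie beyond the frost ring toward the bark edge.
Removing the 14 false rings leaves 369 − 14 = 355 true rings beyond the frost ring.
Counting back 355 years from 1978 CE places the frost ring in 1978 − 355 = 1623 CE.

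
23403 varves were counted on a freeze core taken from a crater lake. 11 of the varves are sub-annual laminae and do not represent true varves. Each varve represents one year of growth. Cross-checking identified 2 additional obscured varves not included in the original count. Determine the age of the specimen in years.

23394 years

Adjusted count: 23403 − 11 + 2 = 23394 varves.
One varve per year makes the duration 23394 years.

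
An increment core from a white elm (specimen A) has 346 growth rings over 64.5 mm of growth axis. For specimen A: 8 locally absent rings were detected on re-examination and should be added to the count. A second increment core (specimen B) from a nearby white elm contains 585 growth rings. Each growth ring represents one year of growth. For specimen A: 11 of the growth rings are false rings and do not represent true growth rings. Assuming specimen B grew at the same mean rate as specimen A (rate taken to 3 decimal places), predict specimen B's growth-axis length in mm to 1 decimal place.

110.0 mm

Specimen A: correcting the raw count gives 346 − 11 + 8 = 343 true growth rings.
A: 64.5 mm over 343 years gives 64.5 / 343 ≈ 0.188 mm per year.
B's length ≈ 0.188 × 585 = 110.0 mm.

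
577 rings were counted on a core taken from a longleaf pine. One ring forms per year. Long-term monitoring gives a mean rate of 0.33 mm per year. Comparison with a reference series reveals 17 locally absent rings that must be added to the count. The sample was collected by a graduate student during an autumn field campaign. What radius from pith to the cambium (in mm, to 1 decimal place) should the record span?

196.0 mm

Correcting the raw count gives 577 + 17 = 594 true rings.
Length ≈ 0.33 × 594 = 196.0 mm.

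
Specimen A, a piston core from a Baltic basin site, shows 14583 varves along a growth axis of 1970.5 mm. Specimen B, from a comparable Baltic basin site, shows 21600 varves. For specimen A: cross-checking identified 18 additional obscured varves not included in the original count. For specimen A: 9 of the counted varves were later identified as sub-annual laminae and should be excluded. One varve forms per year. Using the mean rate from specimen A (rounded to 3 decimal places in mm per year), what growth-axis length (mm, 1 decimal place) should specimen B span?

2916.0 mm

Specimen A: correcting the raw count gives 14583 − 9 + 18 = 14592 true varves.
A: 1970.5 mm over 14592 years gives 1970.5 / 14592 ≈ 0.135 mm/yr.
For B, 0.135 mm/year × 21600 years = 2916.0 mm.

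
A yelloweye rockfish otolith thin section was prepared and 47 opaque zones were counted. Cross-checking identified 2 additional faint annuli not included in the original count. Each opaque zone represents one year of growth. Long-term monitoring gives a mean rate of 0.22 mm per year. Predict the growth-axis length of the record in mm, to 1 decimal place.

True opaque zone count = 47 + 2 = 49.
Predicted length = 0.22 mm/year × 49 years = 10.8 mm.

10.8 mm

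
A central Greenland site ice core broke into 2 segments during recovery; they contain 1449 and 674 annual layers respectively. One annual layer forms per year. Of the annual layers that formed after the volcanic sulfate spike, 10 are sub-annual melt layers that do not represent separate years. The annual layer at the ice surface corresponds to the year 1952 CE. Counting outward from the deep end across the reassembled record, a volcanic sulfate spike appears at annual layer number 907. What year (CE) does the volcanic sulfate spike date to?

746 CE

Total annual layers = 1449 + 674 = 2123.
Between annual layer 907 and the ice surface there are 2123 − 907 = 1216 annual layers.
1216 − 10 false = 1206 true annual layers after the volcanic sulfate spike.
The annual layer at the ice surface is 1952 CE, so the volcanic sulfate spike dates to 1952 − 1206 = 746 CE.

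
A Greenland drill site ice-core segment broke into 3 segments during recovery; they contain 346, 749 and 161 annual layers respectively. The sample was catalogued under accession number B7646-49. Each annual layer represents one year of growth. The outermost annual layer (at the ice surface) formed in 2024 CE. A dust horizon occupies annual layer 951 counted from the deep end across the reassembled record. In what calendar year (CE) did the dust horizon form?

Total annual layers = 346 + 749 + 161 = 1256.
Between annual layer 951 and the ice surface there are 1256 − 951 = 305 annual layers.
The annual layer at the ice surface is 2024 CE, so the dust horizon dates to 2024 − 305 = 1719 CE.

1719 CE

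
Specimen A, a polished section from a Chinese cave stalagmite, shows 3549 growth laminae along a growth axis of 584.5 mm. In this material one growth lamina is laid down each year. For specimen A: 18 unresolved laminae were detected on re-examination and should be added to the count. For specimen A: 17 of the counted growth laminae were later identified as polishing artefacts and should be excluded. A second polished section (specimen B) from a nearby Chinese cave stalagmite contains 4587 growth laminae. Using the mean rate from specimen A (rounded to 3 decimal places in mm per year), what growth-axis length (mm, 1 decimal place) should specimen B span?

756.9 mm

Specimen A: adjusted count: 3549 − 17 + 18 = 3550 growth laminae.
A: 584.5 mm over 3550 years gives 584.5 / 3550 ≈ 0.165 mm/yr.
For B, 0.165 mm/year × 4587 years = 756.9 mm.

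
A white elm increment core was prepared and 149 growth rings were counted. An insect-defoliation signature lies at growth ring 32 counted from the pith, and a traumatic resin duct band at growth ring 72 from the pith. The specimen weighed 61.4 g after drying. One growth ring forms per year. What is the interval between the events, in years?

40 yr

The two markers are separated by 72 − 32 = 40 growth rings.
One growth ring per year makes the interval 40 years.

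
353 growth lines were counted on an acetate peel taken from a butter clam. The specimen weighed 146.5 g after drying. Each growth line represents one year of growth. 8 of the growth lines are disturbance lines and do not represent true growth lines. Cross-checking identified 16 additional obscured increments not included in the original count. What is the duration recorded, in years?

Adjusted count: 353 − 8 + 16 = 361 growth lines.
With a one-to-one growth line periodicity this is 361 years.

361 years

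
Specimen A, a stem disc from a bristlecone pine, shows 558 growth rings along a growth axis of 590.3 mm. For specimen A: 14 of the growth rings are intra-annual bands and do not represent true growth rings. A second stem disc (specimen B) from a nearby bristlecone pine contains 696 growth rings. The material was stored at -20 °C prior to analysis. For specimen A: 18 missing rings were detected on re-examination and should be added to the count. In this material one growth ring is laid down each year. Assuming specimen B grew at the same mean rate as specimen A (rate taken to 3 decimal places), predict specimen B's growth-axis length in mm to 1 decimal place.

730.8 mm

Specimen A: correcting the raw count gives 558 − 14 + 18 = 562 true growth rings.
A: Extension rate ≈ 590.3 / 562 = 1.050 mm per year.
Length of B = 1.050 × 696 = 730.8 mm.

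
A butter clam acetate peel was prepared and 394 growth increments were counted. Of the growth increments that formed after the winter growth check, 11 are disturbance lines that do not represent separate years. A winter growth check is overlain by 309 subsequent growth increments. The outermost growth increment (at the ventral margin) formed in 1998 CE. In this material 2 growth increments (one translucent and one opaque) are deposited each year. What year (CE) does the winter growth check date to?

309 growth increments formed after the winter growth check.
Removing the 11 false growth increments leaves 309 − 11 = 298 true growth increments beyond the winter growth check.
298 growth increments at 2 per year is 298 / 2 = 149 years.
1998 − 149 = 1849 CE.

1849 CE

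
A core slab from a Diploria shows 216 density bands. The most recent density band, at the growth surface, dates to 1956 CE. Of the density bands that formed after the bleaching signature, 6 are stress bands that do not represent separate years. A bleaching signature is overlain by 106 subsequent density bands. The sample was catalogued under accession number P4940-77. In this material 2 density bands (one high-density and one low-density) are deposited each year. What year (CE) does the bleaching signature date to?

There are 106 density bands younger than the bleaching signature.
106 − 6 false = 100 true density bands after the bleaching signature.
Dividing by 2 density bands per year: 100 / 2 = 50 years.
1956 − 50 = 1906 CE.

1906 CE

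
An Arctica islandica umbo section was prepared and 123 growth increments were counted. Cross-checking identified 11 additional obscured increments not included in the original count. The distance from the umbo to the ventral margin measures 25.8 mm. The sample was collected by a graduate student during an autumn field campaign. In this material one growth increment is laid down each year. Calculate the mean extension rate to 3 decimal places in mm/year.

0.193 mm/year

Correcting the raw count gives 123 + 11 = 134 true growth increments.
Extension rate ≈ 25.8 / 134 = 0.193 mm/year.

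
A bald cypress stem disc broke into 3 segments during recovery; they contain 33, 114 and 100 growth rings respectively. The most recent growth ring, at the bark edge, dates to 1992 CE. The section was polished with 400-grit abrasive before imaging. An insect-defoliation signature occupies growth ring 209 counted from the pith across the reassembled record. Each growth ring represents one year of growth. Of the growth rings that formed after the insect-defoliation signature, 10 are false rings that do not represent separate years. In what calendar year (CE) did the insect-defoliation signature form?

1964 CE

Total growth rings = 33 + 114 + 100 = 247.
Between growth ring 209 and the bark edge there are 247 − 209 = 38 growth rings.
38 − 10 false = 28 true growth rings after the insect-defoliation signature.
Counting back 28 years from 1992 CE places the insect-defoliation signature in 1992 − 28 = 1964 CE.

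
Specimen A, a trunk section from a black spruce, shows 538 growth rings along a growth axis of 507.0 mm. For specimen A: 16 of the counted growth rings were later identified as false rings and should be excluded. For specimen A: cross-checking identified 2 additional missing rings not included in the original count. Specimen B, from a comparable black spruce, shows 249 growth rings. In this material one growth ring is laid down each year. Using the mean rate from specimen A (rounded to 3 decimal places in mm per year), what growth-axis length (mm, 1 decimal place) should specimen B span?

241.0 mm

Specimen A: true growth ring count = 538 − 16 + 2 = 524.
A: Extension rate ≈ 507.0 / 524 = 0.968 mm/year.
For B, 0.968 mm/year × 249 years = 241.0 mm.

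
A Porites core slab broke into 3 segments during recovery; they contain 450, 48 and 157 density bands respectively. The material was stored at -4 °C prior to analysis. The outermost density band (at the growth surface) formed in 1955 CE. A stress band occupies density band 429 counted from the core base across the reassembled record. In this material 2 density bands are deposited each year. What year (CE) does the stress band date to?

Total density bands = 450 + 48 + 157 = 655.
Between density band 429 and the growth surface there are 655 − 429 = 226 density bands.
226 density bands at 2 per year is 226 / 2 = 113 years.
The density band at the growth surface is 1955 CE, so the stress band dates to 1955 − 113 = 1842 CE.

1842 CE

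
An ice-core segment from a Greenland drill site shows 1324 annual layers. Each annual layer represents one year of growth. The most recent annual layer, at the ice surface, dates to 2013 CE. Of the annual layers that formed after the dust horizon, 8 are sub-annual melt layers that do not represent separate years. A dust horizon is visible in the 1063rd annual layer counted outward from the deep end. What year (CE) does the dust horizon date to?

1324 − 1063 = 261 annual layers lie beyond the dust horizon toward the ice surface.
Excluding 8 false annual layers: 261 − 8 = 253.
The annual layer at the ice surface is 2013 CE, so the dust horizon dates to 2013 − 253 = 1760 CE.

1760 CE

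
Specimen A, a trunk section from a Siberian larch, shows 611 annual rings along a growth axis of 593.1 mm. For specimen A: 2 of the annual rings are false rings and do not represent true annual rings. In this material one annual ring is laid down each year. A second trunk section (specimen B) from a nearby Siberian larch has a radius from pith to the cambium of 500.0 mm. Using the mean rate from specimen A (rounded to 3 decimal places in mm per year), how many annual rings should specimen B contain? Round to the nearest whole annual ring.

Specimen A: adjusted count: 611 − 2 = 609 annual rings.
A: 593.1 mm over 609 years gives 593.1 / 609 ≈ 0.974 mm per year.
B spans 500.0 / 0.974 = 513.35 years ≈ 513 annual rings.

513 annual rings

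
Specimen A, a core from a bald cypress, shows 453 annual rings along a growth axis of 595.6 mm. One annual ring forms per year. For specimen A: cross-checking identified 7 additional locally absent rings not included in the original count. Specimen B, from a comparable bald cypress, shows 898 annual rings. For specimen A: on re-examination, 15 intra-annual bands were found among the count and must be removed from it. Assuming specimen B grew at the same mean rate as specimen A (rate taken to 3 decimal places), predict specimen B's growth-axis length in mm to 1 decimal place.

Specimen A: adjusted count: 453 − 15 + 7 = 445 annual rings.
A: 595.6 mm over 445 years gives 595.6 / 445 ≈ 1.338 mm/year.
B's length ≈ 1.338 × 898 = 1201.5 mm.

1201.5 mm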